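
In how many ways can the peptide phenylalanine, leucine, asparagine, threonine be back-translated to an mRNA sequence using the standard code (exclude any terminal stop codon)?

96

Phe: 2 codons.
Leu: 6 codons.
Asn: 2 codons.
Thr: 4 codons.
2 × 6 × 2 × 4 = 96.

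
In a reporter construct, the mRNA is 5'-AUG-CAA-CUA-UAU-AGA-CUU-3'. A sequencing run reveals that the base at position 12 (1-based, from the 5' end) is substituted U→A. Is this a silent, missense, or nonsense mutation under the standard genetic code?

nonsense

Position 12 falls in codon 4: UAU → Tyr.
After the substitution the codon is UAA → Stop.
The new codon is a stop codon, so this is a nonsense mutation.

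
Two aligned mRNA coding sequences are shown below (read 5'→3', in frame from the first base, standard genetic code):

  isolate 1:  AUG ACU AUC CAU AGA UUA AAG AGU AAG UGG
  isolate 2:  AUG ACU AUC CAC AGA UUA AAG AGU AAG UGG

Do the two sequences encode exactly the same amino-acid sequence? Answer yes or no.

Codon 1: AUG Met / AUG Met — identical.
Codon 2: ACU Thr / ACU Thr — identical.
Codon 3: AUC Ile / AUC Ile — identical.
Codon 4: CAU His / CAC His — synonymous.
Codon 5: AGA Arg / AGA Arg — identical.
Codon 6: UUA Leu / UUA Leu — identical.
Codon 7: AAG Lys / AAG Lys — identical.
Codon 8: AGU Ser / AGU Ser — identical.
Codon 9: AAG Lys / AAG Lys — identical.
Codon 10: UGG Trp / UGG Trp — identical.
Nonsynonymous differences: 0 → same protein.

yes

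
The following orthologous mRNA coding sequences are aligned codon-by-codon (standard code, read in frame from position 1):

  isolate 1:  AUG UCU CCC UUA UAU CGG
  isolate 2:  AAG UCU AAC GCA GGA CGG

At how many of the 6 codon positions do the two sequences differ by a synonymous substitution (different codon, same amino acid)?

Codon 1: AUG Met / AAG Lys — nonsynonymous.
Codon 2: UCU Ser / UCU Ser — identical.
Codon 3: CCC Pro / AAC Asn — nonsynonymous.
Codon 4: UUA Leu / GCA Ala — nonsynonymous.
Codon 5: UAU Tyr / GGA Gly — nonsynonymous.
Codon 6: CGG Arg / CGG Arg — identical.
Synonymous differences: 0.

0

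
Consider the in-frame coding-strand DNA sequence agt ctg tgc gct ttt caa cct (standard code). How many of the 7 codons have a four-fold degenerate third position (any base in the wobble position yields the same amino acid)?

Codon 1 AGT (Ser): third position 2-fold.
Codon 2 CTG (Leu): third position 4-fold.
Codon 3 TGC (Cys): third position 2-fold.
Codon 4 GCT (Ala): third position 4-fold.
Codon 5 TTT (Phe): third position 2-fold.
Codon 6 CAA (Gln): third position 2-fold.
Codon 7 CCT (Pro): third position 4-fold.
Four-fold degenerate third positions: 3.

3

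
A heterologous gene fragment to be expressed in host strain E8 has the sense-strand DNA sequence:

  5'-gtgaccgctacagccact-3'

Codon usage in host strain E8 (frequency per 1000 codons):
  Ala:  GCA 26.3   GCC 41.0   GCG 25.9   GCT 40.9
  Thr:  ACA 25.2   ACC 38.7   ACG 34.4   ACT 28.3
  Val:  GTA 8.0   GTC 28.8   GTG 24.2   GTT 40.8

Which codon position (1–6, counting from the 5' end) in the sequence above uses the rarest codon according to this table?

Codon 1 GTG (Val): 24.2 per 1000.
Codon 2 ACC (Thr): 38.7 per 1000.
Codon 3 GCT (Ala): 40.9 per 1000.
Codon 4 ACA (Thr): 25.2 per 1000.
Codon 5 GCC (Ala): 41.0 per 1000.
Codon 6 ACT (Thr): 28.3 per 1000.
Lowest frequency is 24.2 at codon 1.

1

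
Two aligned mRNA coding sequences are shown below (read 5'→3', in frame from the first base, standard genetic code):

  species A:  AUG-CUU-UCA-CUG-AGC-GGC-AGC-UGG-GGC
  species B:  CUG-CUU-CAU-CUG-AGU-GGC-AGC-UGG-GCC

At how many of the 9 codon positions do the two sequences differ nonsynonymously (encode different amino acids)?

Codon 1: AUG Met / CUG Leu — nonsynonymous.
Codon 2: CUU Leu / CUU Leu — identical.
Codon 3: UCA Ser / CAU His — nonsynonymous.
Codon 4: CUG Leu / CUG Leu — identical.
Codon 5: AGC Ser / AGU Ser — synonymous.
Codon 6: GGC Gly / GGC Gly — identical.
Codon 7: AGC Ser / AGC Ser — identical.
Codon 8: UGG Trp / UGG Trp — identical.
Codon 9: GGC Gly / GCC Ala — nonsynonymous.
Nonsynonymous differences: 3.

3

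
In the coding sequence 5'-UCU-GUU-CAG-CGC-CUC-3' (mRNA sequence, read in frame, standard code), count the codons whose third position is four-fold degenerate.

Codon 1 UCU (Ser): third position 4-fold.
Codon 2 GUU (Val): third position 4-fold.
Codon 3 CAG (Gln): third position 2-fold.
Codon 4 CGC (Arg): third position 4-fold.
Codon 5 CUC (Leu): third position 4-fold.
Four-fold degenerate third positions: 4.

4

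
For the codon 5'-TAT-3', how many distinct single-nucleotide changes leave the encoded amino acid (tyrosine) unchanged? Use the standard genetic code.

Position 1: none → 0 synonymous.
Position 2: none → 0 synonymous.
Position 3: TAC → 1 synonymous.
Total: 0 + 0 + 1 = 1.

1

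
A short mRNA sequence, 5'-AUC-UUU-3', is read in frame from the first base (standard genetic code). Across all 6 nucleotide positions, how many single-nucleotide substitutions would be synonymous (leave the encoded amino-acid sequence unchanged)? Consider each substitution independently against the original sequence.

3

Codon 1 (AUC, Ile): 2 synonymous substitutions.
Codon 2 (UUU, Phe): 1 synonymous substitution.
Total: 2 + 1 = 3.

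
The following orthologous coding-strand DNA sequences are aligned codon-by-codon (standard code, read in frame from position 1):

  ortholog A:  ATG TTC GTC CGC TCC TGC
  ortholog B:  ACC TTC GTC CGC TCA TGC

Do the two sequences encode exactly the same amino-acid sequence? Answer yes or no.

Codon 1: ATG Met / ACC Thr — nonsynonymous.
Codon 2: TTC Phe / TTC Phe — identical.
Codon 3: GTC Val / GTC Val — identical.
Codon 4: CGC Arg / CGC Arg — identical.
Codon 5: TCC Ser / TCA Ser — synonymous.
Codon 6: TGC Cys / TGC Cys — identical.
Nonsynonymous differences: 1 → different protein.

no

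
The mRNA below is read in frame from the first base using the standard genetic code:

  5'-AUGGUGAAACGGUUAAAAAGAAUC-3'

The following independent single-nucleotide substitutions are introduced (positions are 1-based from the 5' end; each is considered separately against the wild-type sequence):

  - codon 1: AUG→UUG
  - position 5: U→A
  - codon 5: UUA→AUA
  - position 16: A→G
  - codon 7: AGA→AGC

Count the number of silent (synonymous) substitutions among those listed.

0

Codon 1: AUG (Met) → UUG (Leu) — missense.
Codon 2: GUG (Val) → GAG (Glu) — missense.
Codon 5: UUA (Leu) → AUA (Ile) — missense.
Codon 6: AAA (Lys) → GAA (Glu) — missense.
Codon 7: AGA (Arg) → AGC (Ser) — missense.
Synonymous: 0 of 5.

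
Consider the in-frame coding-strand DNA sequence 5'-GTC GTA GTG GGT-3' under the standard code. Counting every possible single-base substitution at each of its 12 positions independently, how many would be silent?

Codon 1 (GTC, Val): 3 synonymous substitutions.
Codon 2 (GTA, Val): 3 synonymous substitutions.
Codon 3 (GTG, Val): 3 synonymous substitutions.
Codon 4 (GGT, Gly): 3 synonymous substitutions.
Total: 3 + 3 + 3 + 3 = 12.

12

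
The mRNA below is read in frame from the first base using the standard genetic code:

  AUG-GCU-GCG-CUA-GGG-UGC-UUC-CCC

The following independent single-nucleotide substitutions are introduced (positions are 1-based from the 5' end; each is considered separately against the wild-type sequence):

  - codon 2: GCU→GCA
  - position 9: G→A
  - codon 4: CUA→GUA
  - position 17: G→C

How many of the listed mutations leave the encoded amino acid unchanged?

Codon 2: GCU (Ala) → GCA (Ala) — synonymous.
Codon 3: GCG (Ala) → GCA (Ala) — synonymous.
Codon 4: CUA (Leu) → GUA (Val) — missense.
Codon 6: UGC (Cys) → UCC (Ser) — missense.
Synonymous: 2 of 4.

2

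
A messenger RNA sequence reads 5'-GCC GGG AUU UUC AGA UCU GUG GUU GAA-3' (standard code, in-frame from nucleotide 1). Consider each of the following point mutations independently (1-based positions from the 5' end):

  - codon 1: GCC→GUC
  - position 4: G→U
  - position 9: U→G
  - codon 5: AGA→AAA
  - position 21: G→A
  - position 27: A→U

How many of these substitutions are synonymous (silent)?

1

Codon 1: GCC (Ala) → GUC (Val) — missense.
Codon 2: GGG (Gly) → UGG (Trp) — missense.
Codon 3: AUU (Ile) → AUG (Met) — missense.
Codon 5: AGA (Arg) → AAA (Lys) — missense.
Codon 7: GUG (Val) → GUA (Val) — synonymous.
Codon 9: GAA (Glu) → GAU (Asp) — missense.
Synonymous: 1 of 6.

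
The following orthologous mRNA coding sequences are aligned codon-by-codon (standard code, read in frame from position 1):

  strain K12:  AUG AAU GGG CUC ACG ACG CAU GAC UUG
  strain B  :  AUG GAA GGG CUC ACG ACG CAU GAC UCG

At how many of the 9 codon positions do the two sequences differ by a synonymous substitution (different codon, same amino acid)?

0

Codon 1: AUG Met / AUG Met — identical.
Codon 2: AAU Asn / GAA Glu — nonsynonymous.
Codon 3: GGG Gly / GGG Gly — identical.
Codon 4: CUC Leu / CUC Leu — identical.
Codon 5: ACG Thr / ACG Thr — identical.
Codon 6: ACG Thr / ACG Thr — identical.
Codon 7: CAU His / CAU His — identical.
Codon 8: GAC Asp / GAC Asp — identical.
Codon 9: UUG Leu / UCG Ser — nonsynonymous.
Synonymous differences: 0.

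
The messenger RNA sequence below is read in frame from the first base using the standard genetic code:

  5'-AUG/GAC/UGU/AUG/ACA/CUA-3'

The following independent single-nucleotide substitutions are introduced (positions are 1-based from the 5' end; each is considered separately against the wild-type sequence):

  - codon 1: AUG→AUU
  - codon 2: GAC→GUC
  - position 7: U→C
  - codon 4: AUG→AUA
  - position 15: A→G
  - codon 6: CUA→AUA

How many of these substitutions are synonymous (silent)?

Codon 1: AUG (Met) → AUU (Ile) — missense.
Codon 2: GAC (Asp) → GUC (Val) — missense.
Codon 3: UGU (Cys) → CGU (Arg) — missense.
Codon 4: AUG (Met) → AUA (Ile) — missense.
Codon 5: ACA (Thr) → ACG (Thr) — synonymous.
Codon 6: CUA (Leu) → AUA (Ile) — missense.
Synonymous: 1 of 6.

1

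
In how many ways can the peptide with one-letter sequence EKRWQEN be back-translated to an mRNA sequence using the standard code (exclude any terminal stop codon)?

Glu: 2 codons.
Lys: 2 codons.
Arg: 6 codons.
Trp: 1 codon.
Gln: 2 codons.
Glu: 2 codons.
Asn: 2 codons.
2 × 2 × 6 × 1 × 2 × 2 × 2 = 192.

192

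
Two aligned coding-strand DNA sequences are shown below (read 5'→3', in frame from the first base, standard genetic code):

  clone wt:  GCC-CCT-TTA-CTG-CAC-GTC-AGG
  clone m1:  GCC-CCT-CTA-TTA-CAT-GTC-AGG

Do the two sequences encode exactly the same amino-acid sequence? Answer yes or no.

Codon 1: GCC Ala / GCC Ala — identical.
Codon 2: CCT Pro / CCT Pro — identical.
Codon 3: TTA Leu / CTA Leu — synonymous.
Codon 4: CTG Leu / TTA Leu — synonymous.
Codon 5: CAC His / CAT His — synonymous.
Codon 6: GTC Val / GTC Val — identical.
Codon 7: AGG Arg / AGG Arg — identical.
Nonsynonymous differences: 0 → same protein.

yes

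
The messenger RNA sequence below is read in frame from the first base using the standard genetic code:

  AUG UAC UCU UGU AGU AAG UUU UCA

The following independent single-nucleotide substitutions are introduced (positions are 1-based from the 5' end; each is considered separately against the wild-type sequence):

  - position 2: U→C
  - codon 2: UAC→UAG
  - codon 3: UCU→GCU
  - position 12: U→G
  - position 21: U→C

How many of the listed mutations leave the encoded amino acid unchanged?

1

Codon 1: AUG (Met) → ACG (Thr) — missense.
Codon 2: UAC (Tyr) → UAG (Stop) — nonsense.
Codon 3: UCU (Ser) → GCU (Ala) — missense.
Codon 4: UGU (Cys) → UGG (Trp) — missense.
Codon 7: UUU (Phe) → UUC (Phe) — synonymous.
Synonymous: 1 of 5.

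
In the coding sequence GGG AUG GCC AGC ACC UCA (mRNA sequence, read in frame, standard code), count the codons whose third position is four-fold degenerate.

4

Codon 1 GGG (Gly): third position 4-fold.
Codon 2 AUG (Met): third position 1-fold.
Codon 3 GCC (Ala): third position 4-fold.
Codon 4 AGC (Ser): third position 2-fold.
Codon 5 ACC (Thr): third position 4-fold.
Codon 6 UCA (Ser): third position 4-fold.
Four-fold degenerate third positions: 4.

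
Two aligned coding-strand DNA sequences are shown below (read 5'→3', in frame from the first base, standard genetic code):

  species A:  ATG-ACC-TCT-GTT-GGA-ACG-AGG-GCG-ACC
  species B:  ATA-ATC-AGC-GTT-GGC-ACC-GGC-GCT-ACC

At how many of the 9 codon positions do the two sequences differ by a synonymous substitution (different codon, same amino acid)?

4

Codon 1: ATG Met / ATA Ile — nonsynonymous.
Codon 2: ACC Thr / ATC Ile — nonsynonymous.
Codon 3: TCT Ser / AGC Ser — synonymous.
Codon 4: GTT Val / GTT Val — identical.
Codon 5: GGA Gly / GGC Gly — synonymous.
Codon 6: ACG Thr / ACC Thr — synonymous.
Codon 7: AGG Arg / GGC Gly — nonsynonymous.
Codon 8: GCG Ala / GCT Ala — synonymous.
Codon 9: ACC Thr / ACC Thr — identical.
Synonymous differences: 4.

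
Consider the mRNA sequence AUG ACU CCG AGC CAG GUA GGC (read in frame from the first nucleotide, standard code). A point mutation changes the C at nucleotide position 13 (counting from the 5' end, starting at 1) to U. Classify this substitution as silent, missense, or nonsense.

Position 13 falls in codon 5: CAG → Gln.
After the substitution the codon is UAG → Stop.
The new codon is a stop codon, so this is a nonsense mutation.

nonsense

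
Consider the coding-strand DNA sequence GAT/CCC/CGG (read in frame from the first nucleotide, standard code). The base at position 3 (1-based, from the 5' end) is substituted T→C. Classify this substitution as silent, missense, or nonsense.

Position 3 falls in codon 1: GAT → Asp.
After the substitution the codon is GAC → Asp.
Both encode Asp, so the change is synonymous.

silent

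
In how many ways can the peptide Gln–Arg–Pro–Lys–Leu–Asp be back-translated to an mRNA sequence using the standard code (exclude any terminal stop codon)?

1152

Gln: 2 codons.
Arg: 6 codons.
Pro: 4 codons.
Lys: 2 codons.
Leu: 6 codons.
Asp: 2 codons.
2 × 6 × 4 × 2 × 6 × 2 = 1152.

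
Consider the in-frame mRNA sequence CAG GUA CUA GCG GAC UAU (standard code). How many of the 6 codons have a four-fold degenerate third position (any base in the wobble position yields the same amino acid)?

3

Codon 1 CAG (Gln): third position 2-fold.
Codon 2 GUA (Val): third position 4-fold.
Codon 3 CUA (Leu): third position 4-fold.
Codon 4 GCG (Ala): third position 4-fold.
Codon 5 GAC (Asp): third position 2-fold.
Codon 6 UAU (Tyr): third position 2-fold.
Four-fold degenerate third positions: 3.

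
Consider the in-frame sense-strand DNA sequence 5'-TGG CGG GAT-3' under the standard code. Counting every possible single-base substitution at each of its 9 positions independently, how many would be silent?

5

Codon 1 (TGG, Trp): 0 synonymous substitutions.
Codon 2 (CGG, Arg): 4 synonymous substitutions.
Codon 3 (GAT, Asp): 1 synonymous substitution.
Total: 0 + 4 + 1 = 5.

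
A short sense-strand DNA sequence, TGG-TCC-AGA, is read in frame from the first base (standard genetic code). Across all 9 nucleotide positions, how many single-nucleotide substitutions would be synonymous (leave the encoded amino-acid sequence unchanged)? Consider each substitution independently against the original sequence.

Codon 1 (TGG, Trp): 0 synonymous substitutions.
Codon 2 (TCC, Ser): 3 synonymous substitutions.
Codon 3 (AGA, Arg): 2 synonymous substitutions.
Total: 0 + 3 + 2 = 5.

5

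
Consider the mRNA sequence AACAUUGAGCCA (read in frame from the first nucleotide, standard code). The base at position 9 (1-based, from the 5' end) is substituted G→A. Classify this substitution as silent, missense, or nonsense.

Position 9 falls in codon 3: GAG → Glu.
After the substitution the codon is GAA → Glu.
Both encode Glu, so the change is synonymous.

silent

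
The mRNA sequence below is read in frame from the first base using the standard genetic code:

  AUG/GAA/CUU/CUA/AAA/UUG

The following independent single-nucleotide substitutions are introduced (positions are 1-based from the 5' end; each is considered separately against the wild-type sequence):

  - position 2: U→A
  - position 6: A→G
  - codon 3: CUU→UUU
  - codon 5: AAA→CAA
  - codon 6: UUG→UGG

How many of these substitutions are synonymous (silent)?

Codon 1: AUG (Met) → AAG (Lys) — missense.
Codon 2: GAA (Glu) → GAG (Glu) — synonymous.
Codon 3: CUU (Leu) → UUU (Phe) — missense.
Codon 5: AAA (Lys) → CAA (Gln) — missense.
Codon 6: UUG (Leu) → UGG (Trp) — missense.
Synonymous: 1 of 5.

1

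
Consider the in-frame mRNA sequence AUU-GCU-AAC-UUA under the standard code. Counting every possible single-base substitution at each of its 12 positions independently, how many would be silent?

8

Codon 1 (AUU, Ile): 2 synonymous substitutions.
Codon 2 (GCU, Ala): 3 synonymous substitutions.
Codon 3 (AAC, Asn): 1 synonymous substitution.
Codon 4 (UUA, Leu): 2 synonymous substitutions.
Total: 2 + 3 + 1 + 2 = 8.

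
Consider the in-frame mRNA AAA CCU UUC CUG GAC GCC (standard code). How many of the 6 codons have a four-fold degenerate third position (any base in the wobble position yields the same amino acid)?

Codon 1 AAA (Lys): third position 2-fold.
Codon 2 CCU (Pro): third position 4-fold.
Codon 3 UUC (Phe): third position 2-fold.
Codon 4 CUG (Leu): third position 4-fold.
Codon 5 GAC (Asp): third position 2-fold.
Codon 6 GCC (Ala): third position 4-fold.
Four-fold degenerate third positions: 3.

3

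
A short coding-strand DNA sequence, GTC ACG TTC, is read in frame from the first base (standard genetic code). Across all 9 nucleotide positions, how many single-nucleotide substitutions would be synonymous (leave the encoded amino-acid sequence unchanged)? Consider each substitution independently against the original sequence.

Codon 1 (GTC, Val): 3 synonymous substitutions.
Codon 2 (ACG, Thr): 3 synonymous substitutions.
Codon 3 (TTC, Phe): 1 synonymous substitution.
Total: 3 + 3 + 1 = 7.

7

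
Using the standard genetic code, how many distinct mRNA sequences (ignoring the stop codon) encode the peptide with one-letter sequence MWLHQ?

24

Met: 1 codon.
Trp: 1 codon.
Leu: 6 codons.
His: 2 codons.
Gln: 2 codons.
1 × 1 × 6 × 2 × 2 = 24.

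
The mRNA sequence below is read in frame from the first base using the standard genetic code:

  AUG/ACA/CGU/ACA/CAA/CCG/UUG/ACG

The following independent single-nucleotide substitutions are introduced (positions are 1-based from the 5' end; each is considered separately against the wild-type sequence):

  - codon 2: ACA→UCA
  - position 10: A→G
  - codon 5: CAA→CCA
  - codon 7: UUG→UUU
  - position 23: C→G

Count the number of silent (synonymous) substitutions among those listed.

0

Codon 2: ACA (Thr) → UCA (Ser) — missense.
Codon 4: ACA (Thr) → GCA (Ala) — missense.
Codon 5: CAA (Gln) → CCA (Pro) — missense.
Codon 7: UUG (Leu) → UUU (Phe) — missense.
Codon 8: ACG (Thr) → AGG (Arg) — missense.
Synonymous: 0 of 5.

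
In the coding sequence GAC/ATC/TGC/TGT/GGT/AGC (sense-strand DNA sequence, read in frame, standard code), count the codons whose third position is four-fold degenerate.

1

Codon 1 GAC (Asp): third position 2-fold.
Codon 2 ATC (Ile): third position 3-fold.
Codon 3 TGC (Cys): third position 2-fold.
Codon 4 TGT (Cys): third position 2-fold.
Codon 5 GGT (Gly): third position 4-fold.
Codon 6 AGC (Ser): third position 2-fold.
Four-fold degenerate third positions: 1.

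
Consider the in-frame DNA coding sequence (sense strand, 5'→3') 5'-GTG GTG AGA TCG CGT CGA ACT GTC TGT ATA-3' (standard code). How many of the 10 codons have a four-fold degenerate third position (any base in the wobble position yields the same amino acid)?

7

Codon 1 GTG (Val): third position 4-fold.
Codon 2 GTG (Val): third position 4-fold.
Codon 3 AGA (Arg): third position 2-fold.
Codon 4 TCG (Ser): third position 4-fold.
Codon 5 CGT (Arg): third position 4-fold.
Codon 6 CGA (Arg): third position 4-fold.
Codon 7 ACT (Thr): third position 4-fold.
Codon 8 GTC (Val): third position 4-fold.
Codon 9 TGT (Cys): third position 2-fold.
Codon 10 ATA (Ile): third position 3-fold.
Four-fold degenerate third positions: 7.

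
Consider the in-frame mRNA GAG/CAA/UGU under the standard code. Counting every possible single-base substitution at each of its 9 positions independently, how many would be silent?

Codon 1 (GAG, Glu): 1 synonymous substitution.
Codon 2 (CAA, Gln): 1 synonymous substitution.
Codon 3 (UGU, Cys): 1 synonymous substitution.
Total: 1 + 1 + 1 = 3.

3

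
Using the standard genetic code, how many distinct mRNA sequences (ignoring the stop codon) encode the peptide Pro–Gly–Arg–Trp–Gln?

192

Pro: 4 codons.
Gly: 4 codons.
Arg: 6 codons.
Trp: 1 codon.
Gln: 2 codons.
4 × 4 × 6 × 1 × 2 = 192.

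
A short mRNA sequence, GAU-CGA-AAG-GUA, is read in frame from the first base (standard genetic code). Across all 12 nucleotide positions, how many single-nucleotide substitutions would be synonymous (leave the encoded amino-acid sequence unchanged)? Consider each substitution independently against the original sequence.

Codon 1 (GAU, Asp): 1 synonymous substitution.
Codon 2 (CGA, Arg): 4 synonymous substitutions.
Codon 3 (AAG, Lys): 1 synonymous substitution.
Codon 4 (GUA, Val): 3 synonymous substitutions.
Total: 1 + 4 + 1 + 3 = 9.

9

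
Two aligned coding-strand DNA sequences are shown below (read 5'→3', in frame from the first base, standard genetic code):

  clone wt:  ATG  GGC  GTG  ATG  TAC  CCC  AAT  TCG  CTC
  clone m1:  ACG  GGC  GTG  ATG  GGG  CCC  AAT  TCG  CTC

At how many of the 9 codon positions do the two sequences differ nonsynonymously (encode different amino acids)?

Codon 1: ATG Met / ACG Thr — nonsynonymous.
Codon 2: GGC Gly / GGC Gly — identical.
Codon 3: GTG Val / GTG Val — identical.
Codon 4: ATG Met / ATG Met — identical.
Codon 5: TAC Tyr / GGG Gly — nonsynonymous.
Codon 6: CCC Pro / CCC Pro — identical.
Codon 7: AAT Asn / AAT Asn — identical.
Codon 8: TCG Ser / TCG Ser — identical.
Codon 9: CTC Leu / CTC Leu — identical.
Nonsynonymous differences: 2.

2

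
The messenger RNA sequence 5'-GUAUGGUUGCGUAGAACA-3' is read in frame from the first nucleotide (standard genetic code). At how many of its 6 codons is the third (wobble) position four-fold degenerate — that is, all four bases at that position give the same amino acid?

3

Codon 1 GUA (Val): third position 4-fold.
Codon 2 UGG (Trp): third position 1-fold.
Codon 3 UUG (Leu): third position 2-fold.
Codon 4 CGU (Arg): third position 4-fold.
Codon 5 AGA (Arg): third position 2-fold.
Codon 6 ACA (Thr): third position 4-fold.
Four-fold degenerate third positions: 3.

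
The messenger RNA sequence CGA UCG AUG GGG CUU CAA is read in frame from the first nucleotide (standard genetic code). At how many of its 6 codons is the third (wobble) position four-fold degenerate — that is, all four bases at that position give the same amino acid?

4

Codon 1 CGA (Arg): third position 4-fold.
Codon 2 UCG (Ser): third position 4-fold.
Codon 3 AUG (Met): third position 1-fold.
Codon 4 GGG (Gly): third position 4-fold.
Codon 5 CUU (Leu): third position 4-fold.
Codon 6 CAA (Gln): third position 2-fold.
Four-fold degenerate third positions: 4.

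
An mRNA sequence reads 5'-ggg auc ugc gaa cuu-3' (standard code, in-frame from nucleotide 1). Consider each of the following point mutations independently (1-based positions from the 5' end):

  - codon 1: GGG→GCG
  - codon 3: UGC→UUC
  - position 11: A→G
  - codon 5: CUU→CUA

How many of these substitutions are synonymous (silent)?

1

Codon 1: GGG (Gly) → GCG (Ala) — missense.
Codon 3: UGC (Cys) → UUC (Phe) — missense.
Codon 4: GAA (Glu) → GGA (Gly) — missense.
Codon 5: CUU (Leu) → CUA (Leu) — synonymous.
Synonymous: 1 of 4.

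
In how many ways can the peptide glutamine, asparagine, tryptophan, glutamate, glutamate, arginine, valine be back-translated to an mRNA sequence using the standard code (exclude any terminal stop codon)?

Gln: 2 codons.
Asn: 2 codons.
Trp: 1 codon.
Glu: 2 codons.
Glu: 2 codons.
Arg: 6 codons.
Val: 4 codons.
2 × 2 × 1 × 2 × 2 × 6 × 4 = 384.

384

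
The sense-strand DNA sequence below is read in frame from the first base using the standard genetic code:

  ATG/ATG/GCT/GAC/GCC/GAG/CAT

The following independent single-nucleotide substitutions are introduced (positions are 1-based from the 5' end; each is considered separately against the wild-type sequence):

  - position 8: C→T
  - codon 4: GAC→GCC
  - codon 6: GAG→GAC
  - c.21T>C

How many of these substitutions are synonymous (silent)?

Codon 3: GCT (Ala) → GTT (Val) — missense.
Codon 4: GAC (Asp) → GCC (Ala) — missense.
Codon 6: GAG (Glu) → GAC (Asp) — missense.
Codon 7: CAT (His) → CAC (His) — synonymous.
Synonymous: 1 of 4.

1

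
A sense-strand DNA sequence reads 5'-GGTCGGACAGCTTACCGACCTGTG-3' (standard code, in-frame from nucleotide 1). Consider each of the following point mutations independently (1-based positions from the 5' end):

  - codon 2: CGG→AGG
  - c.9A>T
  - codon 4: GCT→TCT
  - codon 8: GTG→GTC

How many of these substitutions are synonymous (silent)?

3

Codon 2: CGG (Arg) → AGG (Arg) — synonymous.
Codon 3: ACA (Thr) → ACT (Thr) — synonymous.
Codon 4: GCT (Ala) → TCT (Ser) — missense.
Codon 8: GTG (Val) → GTC (Val) — synonymous.
Synonymous: 3 of 4.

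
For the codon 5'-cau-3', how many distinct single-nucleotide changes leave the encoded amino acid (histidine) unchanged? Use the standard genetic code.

Position 1: none → 0 synonymous.
Position 2: none → 0 synonymous.
Position 3: CAC → 1 synonymous.
Total: 0 + 0 + 1 = 1.

1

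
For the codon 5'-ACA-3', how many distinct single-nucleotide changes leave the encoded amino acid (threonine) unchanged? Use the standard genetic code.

Position 1: none → 0 synonymous.
Position 2: none → 0 synonymous.
Position 3: ACT, ACC, ACG → 3 synonymous.
Total: 0 + 0 + 3 = 3.

3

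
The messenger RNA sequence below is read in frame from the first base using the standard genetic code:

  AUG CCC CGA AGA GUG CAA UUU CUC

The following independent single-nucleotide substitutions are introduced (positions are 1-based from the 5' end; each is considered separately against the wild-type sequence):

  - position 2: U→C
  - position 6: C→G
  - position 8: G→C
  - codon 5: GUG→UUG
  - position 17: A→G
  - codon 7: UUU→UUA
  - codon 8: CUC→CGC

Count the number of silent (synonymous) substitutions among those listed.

Codon 1: AUG (Met) → ACG (Thr) — missense.
Codon 2: CCC (Pro) → CCG (Pro) — synonymous.
Codon 3: CGA (Arg) → CCA (Pro) — missense.
Codon 5: GUG (Val) → UUG (Leu) — missense.
Codon 6: CAA (Gln) → CGA (Arg) — missense.
Codon 7: UUU (Phe) → UUA (Leu) — missense.
Codon 8: CUC (Leu) → CGC (Arg) — missense.
Synonymous: 1 of 7.

1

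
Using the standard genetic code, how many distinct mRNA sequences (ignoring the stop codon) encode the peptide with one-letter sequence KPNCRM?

Lys: 2 codons.
Pro: 4 codons.
Asn: 2 codons.
Cys: 2 codons.
Arg: 6 codons.
Met: 1 codon.
2 × 4 × 2 × 2 × 6 × 1 = 192.

192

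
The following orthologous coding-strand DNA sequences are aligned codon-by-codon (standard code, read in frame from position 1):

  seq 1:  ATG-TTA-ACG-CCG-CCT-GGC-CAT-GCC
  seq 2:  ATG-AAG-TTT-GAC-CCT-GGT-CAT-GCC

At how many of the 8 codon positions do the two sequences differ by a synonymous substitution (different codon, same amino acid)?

Codon 1: ATG Met / ATG Met — identical.
Codon 2: TTA Leu / AAG Lys — nonsynonymous.
Codon 3: ACG Thr / TTT Phe — nonsynonymous.
Codon 4: CCG Pro / GAC Asp — nonsynonymous.
Codon 5: CCT Pro / CCT Pro — identical.
Codon 6: GGC Gly / GGT Gly — synonymous.
Codon 7: CAT His / CAT His — identical.
Codon 8: GCC Ala / GCC Ala — identical.
Synonymous differences: 1.

1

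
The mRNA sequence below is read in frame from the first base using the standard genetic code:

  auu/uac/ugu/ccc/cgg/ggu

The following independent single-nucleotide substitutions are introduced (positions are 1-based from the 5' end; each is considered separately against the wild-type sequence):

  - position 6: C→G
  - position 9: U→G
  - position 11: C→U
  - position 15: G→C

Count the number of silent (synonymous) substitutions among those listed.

Codon 2: UAC (Tyr) → UAG (Stop) — nonsense.
Codon 3: UGU (Cys) → UGG (Trp) — missense.
Codon 4: CCC (Pro) → CUC (Leu) — missense.
Codon 5: CGG (Arg) → CGC (Arg) — synonymous.
Synonymous: 1 of 4.

1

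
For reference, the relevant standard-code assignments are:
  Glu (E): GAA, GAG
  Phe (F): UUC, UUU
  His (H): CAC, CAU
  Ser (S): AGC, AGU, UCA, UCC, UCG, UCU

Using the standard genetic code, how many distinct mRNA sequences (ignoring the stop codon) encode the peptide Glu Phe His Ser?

Glu: 2 codons.
Phe: 2 codons.
His: 2 codons.
Ser: 6 codons.
2 × 2 × 2 × 6 = 48.

48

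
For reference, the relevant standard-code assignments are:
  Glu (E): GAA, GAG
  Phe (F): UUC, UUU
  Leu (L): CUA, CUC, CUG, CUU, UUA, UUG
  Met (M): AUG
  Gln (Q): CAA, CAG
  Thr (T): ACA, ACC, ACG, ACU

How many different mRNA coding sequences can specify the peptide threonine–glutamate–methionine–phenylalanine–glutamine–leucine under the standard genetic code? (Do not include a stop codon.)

192

Thr: 4 codons.
Glu: 2 codons.
Met: 1 codon.
Phe: 2 codons.
Gln: 2 codons.
Leu: 6 codons.
4 × 2 × 1 × 2 × 2 × 6 = 192.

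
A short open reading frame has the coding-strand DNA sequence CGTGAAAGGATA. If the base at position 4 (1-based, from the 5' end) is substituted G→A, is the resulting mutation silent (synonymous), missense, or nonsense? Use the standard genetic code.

missense

Position 4 falls in codon 2: GAA → Glu.
After the substitution the codon is AAA → Lys.
Glu ≠ Lys, so this is a missense mutation.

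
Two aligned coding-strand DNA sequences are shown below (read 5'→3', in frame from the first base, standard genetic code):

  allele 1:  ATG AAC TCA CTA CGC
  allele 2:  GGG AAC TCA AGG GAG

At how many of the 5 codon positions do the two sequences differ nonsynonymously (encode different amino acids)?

3

Codon 1: ATG Met / GGG Gly — nonsynonymous.
Codon 2: AAC Asn / AAC Asn — identical.
Codon 3: TCA Ser / TCA Ser — identical.
Codon 4: CTA Leu / AGG Arg — nonsynonymous.
Codon 5: CGC Arg / GAG Glu — nonsynonymous.
Nonsynonymous differences: 3.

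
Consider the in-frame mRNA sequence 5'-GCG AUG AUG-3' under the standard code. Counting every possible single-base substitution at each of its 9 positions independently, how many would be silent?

3

Codon 1 (GCG, Ala): 3 synonymous substitutions.
Codon 2 (AUG, Met): 0 synonymous substitutions.
Codon 3 (AUG, Met): 0 synonymous substitutions.
Total: 3 + 0 + 0 = 3.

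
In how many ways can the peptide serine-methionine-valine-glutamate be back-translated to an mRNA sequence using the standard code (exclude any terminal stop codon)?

48

Ser: 6 codons.
Met: 1 codon.
Val: 4 codons.
Glu: 2 codons.
6 × 1 × 4 × 2 = 48.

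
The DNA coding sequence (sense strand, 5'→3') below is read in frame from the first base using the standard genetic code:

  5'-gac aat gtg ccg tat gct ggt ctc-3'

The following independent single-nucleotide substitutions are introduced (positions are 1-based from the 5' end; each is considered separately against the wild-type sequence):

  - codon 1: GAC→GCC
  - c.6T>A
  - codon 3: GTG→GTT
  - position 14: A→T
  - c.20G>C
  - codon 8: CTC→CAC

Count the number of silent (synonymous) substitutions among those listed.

Codon 1: GAC (Asp) → GCC (Ala) — missense.
Codon 2: AAT (Asn) → AAA (Lys) — missense.
Codon 3: GTG (Val) → GTT (Val) — synonymous.
Codon 5: TAT (Tyr) → TTT (Phe) — missense.
Codon 7: GGT (Gly) → GCT (Ala) — missense.
Codon 8: CTC (Leu) → CAC (His) — missense.
Synonymous: 1 of 6.

1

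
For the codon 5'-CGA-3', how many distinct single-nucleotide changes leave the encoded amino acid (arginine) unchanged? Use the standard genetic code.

4

Position 1: AGA → 1 synonymous.
Position 2: none → 0 synonymous.
Position 3: CGU, CGC, CGG → 3 synonymous.
Total: 1 + 0 + 3 = 4.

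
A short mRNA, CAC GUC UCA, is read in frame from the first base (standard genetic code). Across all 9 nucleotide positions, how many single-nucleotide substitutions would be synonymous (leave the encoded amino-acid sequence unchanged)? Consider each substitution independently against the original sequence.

7

Codon 1 (CAC, His): 1 synonymous substitution.
Codon 2 (GUC, Val): 3 synonymous substitutions.
Codon 3 (UCA, Ser): 3 synonymous substitutions.
Total: 1 + 3 + 3 = 7.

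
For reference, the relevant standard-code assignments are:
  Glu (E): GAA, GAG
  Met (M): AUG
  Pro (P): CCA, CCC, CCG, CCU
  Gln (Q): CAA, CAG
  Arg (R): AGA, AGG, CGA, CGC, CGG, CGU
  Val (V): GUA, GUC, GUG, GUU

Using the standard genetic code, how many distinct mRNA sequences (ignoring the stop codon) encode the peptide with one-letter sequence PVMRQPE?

1536

Pro: 4 codons.
Val: 4 codons.
Met: 1 codon.
Arg: 6 codons.
Gln: 2 codons.
Pro: 4 codons.
Glu: 2 codons.
4 × 4 × 1 × 6 × 2 × 4 × 2 = 1536.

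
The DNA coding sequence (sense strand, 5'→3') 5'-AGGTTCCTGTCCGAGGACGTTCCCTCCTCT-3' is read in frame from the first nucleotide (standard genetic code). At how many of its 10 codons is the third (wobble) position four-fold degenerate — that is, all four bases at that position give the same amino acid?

Codon 1 AGG (Arg): third position 2-fold.
Codon 2 TTC (Phe): third position 2-fold.
Codon 3 CTG (Leu): third position 4-fold.
Codon 4 TCC (Ser): third position 4-fold.
Codon 5 GAG (Glu): third position 2-fold.
Codon 6 GAC (Asp): third position 2-fold.
Codon 7 GTT (Val): third position 4-fold.
Codon 8 CCC (Pro): third position 4-fold.
Codon 9 TCC (Ser): third position 4-fold.
Codon 10 TCT (Ser): third position 4-fold.
Four-fold degenerate third positions: 6.

6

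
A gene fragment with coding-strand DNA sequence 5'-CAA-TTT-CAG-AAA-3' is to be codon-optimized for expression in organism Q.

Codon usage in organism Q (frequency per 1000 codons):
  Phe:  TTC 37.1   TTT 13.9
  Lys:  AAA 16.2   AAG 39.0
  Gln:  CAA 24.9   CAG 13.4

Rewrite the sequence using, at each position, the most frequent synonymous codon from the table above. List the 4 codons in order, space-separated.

Codon 1 (Gln): best is CAA at 24.9.
Codon 2 (Phe): best is TTC at 37.1.
Codon 3 (Gln): best is CAA at 24.9.
Codon 4 (Lys): best is AAG at 39.0.

CAA TTC CAA AAG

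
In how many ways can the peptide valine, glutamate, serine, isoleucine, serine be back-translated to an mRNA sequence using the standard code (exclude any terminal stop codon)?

Val: 4 codons.
Glu: 2 codons.
Ser: 6 codons.
Ile: 3 codons.
Ser: 6 codons.
4 × 2 × 6 × 3 × 6 = 864.

864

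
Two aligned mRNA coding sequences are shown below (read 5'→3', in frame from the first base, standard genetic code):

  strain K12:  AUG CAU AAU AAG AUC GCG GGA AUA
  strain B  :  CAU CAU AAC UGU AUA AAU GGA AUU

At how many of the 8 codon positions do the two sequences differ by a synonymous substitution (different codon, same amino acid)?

3

Codon 1: AUG Met / CAU His — nonsynonymous.
Codon 2: CAU His / CAU His — identical.
Codon 3: AAU Asn / AAC Asn — synonymous.
Codon 4: AAG Lys / UGU Cys — nonsynonymous.
Codon 5: AUC Ile / AUA Ile — synonymous.
Codon 6: GCG Ala / AAU Asn — nonsynonymous.
Codon 7: GGA Gly / GGA Gly — identical.
Codon 8: AUA Ile / AUU Ile — synonymous.
Synonymous differences: 3.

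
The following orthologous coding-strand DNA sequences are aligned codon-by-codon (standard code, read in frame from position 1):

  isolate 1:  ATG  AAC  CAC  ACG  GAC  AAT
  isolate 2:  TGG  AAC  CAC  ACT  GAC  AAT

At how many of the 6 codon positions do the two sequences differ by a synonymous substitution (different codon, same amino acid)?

1

Codon 1: ATG Met / TGG Trp — nonsynonymous.
Codon 2: AAC Asn / AAC Asn — identical.
Codon 3: CAC His / CAC His — identical.
Codon 4: ACG Thr / ACT Thr — synonymous.
Codon 5: GAC Asp / GAC Asp — identical.
Codon 6: AAT Asn / AAT Asn — identical.
Synonymous differences: 1.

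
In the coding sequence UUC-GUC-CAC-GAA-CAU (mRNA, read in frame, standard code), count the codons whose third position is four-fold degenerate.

Codon 1 UUC (Phe): third position 2-fold.
Codon 2 GUC (Val): third position 4-fold.
Codon 3 CAC (His): third position 2-fold.
Codon 4 GAA (Glu): third position 2-fold.
Codon 5 CAU (His): third position 2-fold.
Four-fold degenerate third positions: 1.

1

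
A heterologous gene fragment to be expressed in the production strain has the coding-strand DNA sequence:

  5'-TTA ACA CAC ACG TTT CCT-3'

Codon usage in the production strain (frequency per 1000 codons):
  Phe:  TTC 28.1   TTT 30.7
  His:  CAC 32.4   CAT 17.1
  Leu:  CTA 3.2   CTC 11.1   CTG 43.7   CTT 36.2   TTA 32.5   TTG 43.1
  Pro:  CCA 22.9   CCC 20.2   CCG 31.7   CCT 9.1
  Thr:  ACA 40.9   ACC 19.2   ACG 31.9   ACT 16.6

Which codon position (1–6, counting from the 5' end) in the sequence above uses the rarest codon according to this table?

6

Codon 1 TTA (Leu): 32.5 per 1000.
Codon 2 ACA (Thr): 40.9 per 1000.
Codon 3 CAC (His): 32.4 per 1000.
Codon 4 ACG (Thr): 31.9 per 1000.
Codon 5 TTT (Phe): 30.7 per 1000.
Codon 6 CCT (Pro): 9.1 per 1000.
Lowest frequency is 9.1 at codon 6.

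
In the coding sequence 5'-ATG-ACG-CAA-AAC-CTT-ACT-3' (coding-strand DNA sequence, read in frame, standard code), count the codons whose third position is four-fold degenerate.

3

Codon 1 ATG (Met): third position 1-fold.
Codon 2 ACG (Thr): third position 4-fold.
Codon 3 CAA (Gln): third position 2-fold.
Codon 4 AAC (Asn): third position 2-fold.
Codon 5 CTT (Leu): third position 4-fold.
Codon 6 ACT (Thr): third position 4-fold.
Four-fold degenerate third positions: 3.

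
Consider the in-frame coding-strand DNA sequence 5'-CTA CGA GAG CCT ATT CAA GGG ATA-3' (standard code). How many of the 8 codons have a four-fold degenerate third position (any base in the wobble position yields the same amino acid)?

Codon 1 CTA (Leu): third position 4-fold.
Codon 2 CGA (Arg): third position 4-fold.
Codon 3 GAG (Glu): third position 2-fold.
Codon 4 CCT (Pro): third position 4-fold.
Codon 5 ATT (Ile): third position 3-fold.
Codon 6 CAA (Gln): third position 2-fold.
Codon 7 GGG (Gly): third position 4-fold.
Codon 8 ATA (Ile): third position 3-fold.
Four-fold degenerate third positions: 4.

4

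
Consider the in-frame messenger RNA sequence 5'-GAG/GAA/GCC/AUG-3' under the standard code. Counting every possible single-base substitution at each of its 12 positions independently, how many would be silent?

Codon 1 (GAG, Glu): 1 synonymous substitution.
Codon 2 (GAA, Glu): 1 synonymous substitution.
Codon 3 (GCC, Ala): 3 synonymous substitutions.
Codon 4 (AUG, Met): 0 synonymous substitutions.
Total: 1 + 1 + 3 + 0 = 5.

5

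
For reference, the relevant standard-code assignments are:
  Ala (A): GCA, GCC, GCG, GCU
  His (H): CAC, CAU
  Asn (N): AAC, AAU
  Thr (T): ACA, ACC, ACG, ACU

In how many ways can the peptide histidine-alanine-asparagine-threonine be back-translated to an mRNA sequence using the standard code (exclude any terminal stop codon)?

His: 2 codons.
Ala: 4 codons.
Asn: 2 codons.
Thr: 4 codons.
2 × 4 × 2 × 4 = 64.

64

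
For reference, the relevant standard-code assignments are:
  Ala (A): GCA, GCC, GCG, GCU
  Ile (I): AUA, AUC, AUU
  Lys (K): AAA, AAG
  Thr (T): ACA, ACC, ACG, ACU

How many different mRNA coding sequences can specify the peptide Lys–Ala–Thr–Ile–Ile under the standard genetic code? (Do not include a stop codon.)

288

Lys: 2 codons.
Ala: 4 codons.
Thr: 4 codons.
Ile: 3 codons.
Ile: 3 codons.
2 × 4 × 4 × 3 × 3 = 288.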